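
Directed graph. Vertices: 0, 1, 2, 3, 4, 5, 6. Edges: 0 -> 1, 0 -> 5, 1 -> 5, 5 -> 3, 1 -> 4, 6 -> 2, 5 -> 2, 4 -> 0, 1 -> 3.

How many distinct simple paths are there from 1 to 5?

1→4→0→5
1→5

2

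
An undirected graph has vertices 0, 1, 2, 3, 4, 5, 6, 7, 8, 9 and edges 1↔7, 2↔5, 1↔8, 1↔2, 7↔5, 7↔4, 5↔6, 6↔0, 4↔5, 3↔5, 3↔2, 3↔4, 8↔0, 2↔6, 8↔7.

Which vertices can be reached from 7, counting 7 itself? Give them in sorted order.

Start at 7.
Its neighbours: 1, 4, 5, 8.
Then their neighbours: 0, 2, 3, 6.
Nothing further is reachable.

0, 1, 2, 3, 4, 5, 6, 7, 8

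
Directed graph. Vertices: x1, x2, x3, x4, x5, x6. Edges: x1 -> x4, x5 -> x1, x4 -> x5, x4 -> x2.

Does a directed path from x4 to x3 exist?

No

Explore from x4.
Distance 1: reach x2, x5.
Distance 2: reach x1.
The search from x4 is exhausted; no directed path reaches x3.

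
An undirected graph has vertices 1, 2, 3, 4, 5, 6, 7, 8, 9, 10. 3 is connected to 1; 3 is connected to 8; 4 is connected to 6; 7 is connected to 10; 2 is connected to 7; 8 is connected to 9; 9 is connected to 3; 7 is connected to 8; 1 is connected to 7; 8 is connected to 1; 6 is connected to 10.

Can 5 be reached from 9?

Explore from 9.
Distance 1: reach 3, 8.
Distance 2: reach 1, 7.
Distance 3: reach 2, 10.
Distance 4: reach 6.
Distance 5: reach 4.
The search is exhausted without reaching 5; it lies in a different component.

No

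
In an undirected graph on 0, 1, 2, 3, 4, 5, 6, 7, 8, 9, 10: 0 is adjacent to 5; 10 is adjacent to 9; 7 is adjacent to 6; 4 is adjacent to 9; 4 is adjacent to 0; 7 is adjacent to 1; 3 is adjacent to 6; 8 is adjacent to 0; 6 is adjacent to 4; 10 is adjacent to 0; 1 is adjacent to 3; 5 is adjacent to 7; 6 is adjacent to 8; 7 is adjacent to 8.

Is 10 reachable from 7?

Explore from 7.
Distance 1: reach 1, 5, 6, 8.
Distance 2: reach 0, 3, 4.
Distance 3: reach 9, 10.
Found 10.

Yes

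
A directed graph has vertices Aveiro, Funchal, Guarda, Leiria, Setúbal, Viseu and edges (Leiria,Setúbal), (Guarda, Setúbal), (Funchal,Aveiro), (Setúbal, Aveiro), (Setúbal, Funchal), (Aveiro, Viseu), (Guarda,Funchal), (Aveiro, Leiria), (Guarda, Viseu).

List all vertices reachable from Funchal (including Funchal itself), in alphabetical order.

Aveiro, Funchal, Leiria, Setúbal, Viseu

Start at Funchal.
Its neighbours: Aveiro.
Then their neighbours: Leiria, Viseu.
Then next layer: Setúbal.
Nothing further is reachable.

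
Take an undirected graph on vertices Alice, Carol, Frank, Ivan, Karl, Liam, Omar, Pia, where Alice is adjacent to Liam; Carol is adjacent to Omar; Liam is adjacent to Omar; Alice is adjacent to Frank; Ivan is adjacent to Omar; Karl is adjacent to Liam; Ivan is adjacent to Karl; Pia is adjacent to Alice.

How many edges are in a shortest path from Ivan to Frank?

4

Distance 0: Ivan.
Distance 1: Karl, Omar.
Distance 2: Carol, Liam.
Distance 3: Alice.
Distance 4: Frank, Pia — contains Frank.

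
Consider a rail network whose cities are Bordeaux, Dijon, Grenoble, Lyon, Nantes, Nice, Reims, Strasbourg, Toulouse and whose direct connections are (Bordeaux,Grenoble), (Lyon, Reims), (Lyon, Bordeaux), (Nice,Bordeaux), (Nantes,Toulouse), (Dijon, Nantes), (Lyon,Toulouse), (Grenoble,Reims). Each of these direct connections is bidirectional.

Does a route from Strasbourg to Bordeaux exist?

Strasbourg has no edges, so nothing is reachable from it.

No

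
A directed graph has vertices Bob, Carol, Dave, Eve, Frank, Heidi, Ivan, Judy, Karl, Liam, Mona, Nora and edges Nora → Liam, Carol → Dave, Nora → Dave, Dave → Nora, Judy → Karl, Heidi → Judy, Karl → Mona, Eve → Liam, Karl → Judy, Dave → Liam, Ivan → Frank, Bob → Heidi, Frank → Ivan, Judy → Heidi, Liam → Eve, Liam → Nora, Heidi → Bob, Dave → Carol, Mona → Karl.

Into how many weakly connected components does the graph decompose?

From Bob: component {Bob, Heidi, Judy, Karl, Mona}.
From Carol: component {Carol, Dave, Eve, Liam, Nora}.
From Frank: component {Frank, Ivan}.
That's 3 components.

3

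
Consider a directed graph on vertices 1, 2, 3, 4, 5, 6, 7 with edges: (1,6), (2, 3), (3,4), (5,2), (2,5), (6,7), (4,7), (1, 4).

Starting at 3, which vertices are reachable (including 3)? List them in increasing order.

3, 4, 7

Start at 3.
Its neighbours: 4.
Then their neighbours: 7.
Nothing further is reachable.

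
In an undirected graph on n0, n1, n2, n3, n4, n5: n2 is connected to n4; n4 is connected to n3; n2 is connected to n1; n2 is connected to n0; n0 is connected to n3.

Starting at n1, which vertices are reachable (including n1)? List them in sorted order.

Start at n1.
Its neighbours: n2.
Then their neighbours: n0, n4.
Then next layer: n3.
Nothing further is reachable.

n0, n1, n2, n3, n4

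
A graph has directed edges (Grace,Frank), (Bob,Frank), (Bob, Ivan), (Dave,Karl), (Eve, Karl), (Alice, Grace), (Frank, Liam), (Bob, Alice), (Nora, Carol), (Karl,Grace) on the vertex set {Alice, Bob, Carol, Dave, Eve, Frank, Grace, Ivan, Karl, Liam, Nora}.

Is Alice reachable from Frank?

Explore from Frank.
Distance 1: reach Liam.
The search from Frank is exhausted; no directed path reaches Alice.

No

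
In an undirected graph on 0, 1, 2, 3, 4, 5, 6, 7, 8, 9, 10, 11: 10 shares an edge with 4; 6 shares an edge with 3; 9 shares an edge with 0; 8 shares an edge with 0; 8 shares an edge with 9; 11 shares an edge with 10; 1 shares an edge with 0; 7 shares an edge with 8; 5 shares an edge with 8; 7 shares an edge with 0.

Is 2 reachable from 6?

No

Explore from 6.
Distance 1: reach 3.
The search is exhausted without reaching 2; it lies in a different component.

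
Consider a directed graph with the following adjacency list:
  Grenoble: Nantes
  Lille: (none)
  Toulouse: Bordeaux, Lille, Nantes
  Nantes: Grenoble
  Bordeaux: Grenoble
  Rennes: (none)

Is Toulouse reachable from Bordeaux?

Explore from Bordeaux.
Distance 1: reach Grenoble.
Distance 2: reach Nantes.
The search from Bordeaux is exhausted; no directed path reaches Toulouse.

No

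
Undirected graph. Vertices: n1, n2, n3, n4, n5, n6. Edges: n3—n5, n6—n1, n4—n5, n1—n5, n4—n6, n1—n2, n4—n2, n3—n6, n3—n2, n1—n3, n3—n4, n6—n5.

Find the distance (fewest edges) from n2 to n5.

Distance 0: n2.
Distance 1: n1, n3, n4.
Distance 2: n5, n6 — contains n5.

2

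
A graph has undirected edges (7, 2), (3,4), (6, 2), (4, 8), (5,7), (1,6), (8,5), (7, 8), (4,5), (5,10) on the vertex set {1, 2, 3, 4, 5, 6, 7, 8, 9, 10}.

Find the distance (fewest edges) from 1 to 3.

Distance 0: 1.
Distance 1: 6.
Distance 2: 2.
Distance 3: 7.
Distance 4: 5, 8.
Distance 5: 4, 10.
Distance 6: 3 — contains 3.

6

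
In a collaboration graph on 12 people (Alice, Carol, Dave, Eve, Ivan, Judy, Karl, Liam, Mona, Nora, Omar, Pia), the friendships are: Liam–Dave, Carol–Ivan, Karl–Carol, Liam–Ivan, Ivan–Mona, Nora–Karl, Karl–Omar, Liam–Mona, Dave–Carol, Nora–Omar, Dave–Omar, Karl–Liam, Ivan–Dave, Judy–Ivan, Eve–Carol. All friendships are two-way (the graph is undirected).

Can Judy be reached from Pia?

No

Pia has no edges, so nothing is reachable from it.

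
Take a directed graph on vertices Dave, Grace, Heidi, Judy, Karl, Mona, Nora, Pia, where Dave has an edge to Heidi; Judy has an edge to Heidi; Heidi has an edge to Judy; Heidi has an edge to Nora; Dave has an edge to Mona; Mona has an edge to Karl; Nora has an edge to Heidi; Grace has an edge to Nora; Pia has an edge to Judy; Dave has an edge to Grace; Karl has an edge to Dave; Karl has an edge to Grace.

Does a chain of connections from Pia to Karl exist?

No

Explore from Pia.
Distance 1: reach Judy.
Distance 2: reach Heidi.
Distance 3: reach Nora.
The search from Pia is exhausted; no directed path reaches Karl.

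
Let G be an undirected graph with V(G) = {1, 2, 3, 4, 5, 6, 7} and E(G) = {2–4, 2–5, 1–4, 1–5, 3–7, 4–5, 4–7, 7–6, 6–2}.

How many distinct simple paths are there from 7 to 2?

4

7–4–1–5–2
7–4–2
7–4–5–2
7–6–2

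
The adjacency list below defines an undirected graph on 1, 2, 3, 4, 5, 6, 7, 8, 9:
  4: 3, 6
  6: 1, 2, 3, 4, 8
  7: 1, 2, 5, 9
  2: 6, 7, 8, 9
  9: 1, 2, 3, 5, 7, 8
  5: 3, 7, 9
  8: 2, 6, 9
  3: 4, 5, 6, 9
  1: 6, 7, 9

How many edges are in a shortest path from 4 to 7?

3

Distance 0: 4.
Distance 1: 3, 6.
Distance 2: 1, 2, 5, 8, 9.
Distance 3: 7 — contains 7.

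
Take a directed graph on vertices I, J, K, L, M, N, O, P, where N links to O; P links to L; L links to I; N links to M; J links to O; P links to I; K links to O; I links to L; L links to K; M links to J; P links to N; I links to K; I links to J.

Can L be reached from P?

Yes

Explore from P.
Distance 1: reach I, L, N.
Found L.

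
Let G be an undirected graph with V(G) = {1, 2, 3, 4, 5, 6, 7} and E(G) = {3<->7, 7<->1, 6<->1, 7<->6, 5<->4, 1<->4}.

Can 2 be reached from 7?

Explore from 7.
Distance 1: reach 1, 3, 6.
Distance 2: reach 4.
Distance 3: reach 5.
The search is exhausted without reaching 2; it lies in a different component.

No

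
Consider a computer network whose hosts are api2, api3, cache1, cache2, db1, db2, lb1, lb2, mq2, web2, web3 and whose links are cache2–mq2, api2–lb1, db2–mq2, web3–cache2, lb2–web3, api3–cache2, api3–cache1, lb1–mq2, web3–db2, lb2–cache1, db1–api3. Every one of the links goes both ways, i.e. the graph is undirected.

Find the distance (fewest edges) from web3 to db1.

Distance 0: web3.
Distance 1: cache2, db2, lb2.
Distance 2: api3, cache1, mq2.
Distance 3: db1, lb1 — contains db1.

3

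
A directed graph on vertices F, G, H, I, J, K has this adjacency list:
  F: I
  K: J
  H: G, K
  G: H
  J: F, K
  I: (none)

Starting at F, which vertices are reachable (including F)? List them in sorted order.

F, I

Start at F.
Its neighbours: I.
Nothing further is reachable.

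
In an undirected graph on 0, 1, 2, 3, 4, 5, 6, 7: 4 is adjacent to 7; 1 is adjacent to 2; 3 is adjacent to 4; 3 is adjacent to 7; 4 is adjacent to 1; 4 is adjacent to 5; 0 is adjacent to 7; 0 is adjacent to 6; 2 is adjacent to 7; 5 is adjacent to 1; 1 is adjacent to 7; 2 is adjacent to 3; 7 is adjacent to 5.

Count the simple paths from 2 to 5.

24

2–1–4–3–7–5
2–1–4–5
2–1–4–7–5
2–1–5
2–1–7–3–4–5
2–1–7–4–5
2–1–7–5
2–3–4–1–5
... and 16 more.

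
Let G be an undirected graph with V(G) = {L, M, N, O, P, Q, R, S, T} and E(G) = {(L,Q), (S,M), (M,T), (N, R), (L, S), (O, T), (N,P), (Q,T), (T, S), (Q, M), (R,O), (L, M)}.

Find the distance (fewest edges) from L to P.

Distance 0: L.
Distance 1: M, Q, S.
Distance 2: T.
Distance 3: O.
Distance 4: R.
Distance 5: N.
Distance 6: P — contains P.

6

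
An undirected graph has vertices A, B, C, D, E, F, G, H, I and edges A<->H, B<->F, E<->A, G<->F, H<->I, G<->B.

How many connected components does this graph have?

4

From A: component {A, E, H, I}.
From B: component {B, F, G}.
From C: component {C}.
From D: component {D}.
That's 4 components.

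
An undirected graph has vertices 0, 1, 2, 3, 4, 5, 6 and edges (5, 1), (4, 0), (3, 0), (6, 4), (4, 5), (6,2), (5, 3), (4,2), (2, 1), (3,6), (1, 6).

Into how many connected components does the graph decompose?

1

From 0: component {0, 1, 2, 3, 4, 5, 6}.
That's 1 component.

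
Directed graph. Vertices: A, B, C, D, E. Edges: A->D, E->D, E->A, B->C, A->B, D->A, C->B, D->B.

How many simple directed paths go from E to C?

E→A→B→C
E→A→D→B→C
E→D→A→B→C
E→D→B→C

4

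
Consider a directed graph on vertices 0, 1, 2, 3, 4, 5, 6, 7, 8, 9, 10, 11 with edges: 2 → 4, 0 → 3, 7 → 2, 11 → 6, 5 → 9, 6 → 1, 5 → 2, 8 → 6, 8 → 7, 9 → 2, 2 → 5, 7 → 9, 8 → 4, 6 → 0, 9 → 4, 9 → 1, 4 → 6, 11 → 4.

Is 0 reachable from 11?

Explore from 11.
Distance 1: reach 4, 6.
Distance 2: reach 0, 1.
Found 0.

Yes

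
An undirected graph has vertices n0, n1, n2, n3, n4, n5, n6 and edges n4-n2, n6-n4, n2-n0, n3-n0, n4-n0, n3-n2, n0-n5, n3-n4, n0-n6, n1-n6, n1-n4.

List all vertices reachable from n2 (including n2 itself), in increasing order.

n0, n1, n2, n3, n4, n5, n6

Start at n2.
Its neighbours: n0, n3, n4.
Then their neighbours: n1, n5, n6.
Every vertex is now reached.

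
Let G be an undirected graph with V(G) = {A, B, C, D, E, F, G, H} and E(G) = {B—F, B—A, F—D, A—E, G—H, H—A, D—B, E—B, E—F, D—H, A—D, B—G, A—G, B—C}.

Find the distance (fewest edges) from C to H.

3

Distance 0: C.
Distance 1: B.
Distance 2: A, D, E, F, G.
Distance 3: H — contains H.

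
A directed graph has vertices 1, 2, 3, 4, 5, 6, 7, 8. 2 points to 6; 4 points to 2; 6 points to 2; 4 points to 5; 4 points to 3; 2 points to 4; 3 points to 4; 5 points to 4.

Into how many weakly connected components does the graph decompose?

4

From 1: component {1}.
From 2: component {2, 3, 4, 5, 6}.
From 7: component {7}.
From 8: component {8}.
That's 4 components.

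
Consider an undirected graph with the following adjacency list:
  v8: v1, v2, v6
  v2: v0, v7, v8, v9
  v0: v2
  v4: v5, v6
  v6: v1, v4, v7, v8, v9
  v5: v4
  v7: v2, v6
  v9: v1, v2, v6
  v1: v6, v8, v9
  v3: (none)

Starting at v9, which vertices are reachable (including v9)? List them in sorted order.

Start at v9.
Its neighbours: v1, v2, v6.
Then their neighbours: v0, v4, v7, v8.
Then next layer: v5.
Nothing further is reachable.

v0, v1, v2, v4, v5, v6, v7, v8, v9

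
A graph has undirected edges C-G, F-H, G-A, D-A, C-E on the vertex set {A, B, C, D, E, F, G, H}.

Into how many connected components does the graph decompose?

From A: component {A, C, D, E, G}.
From B: component {B}.
From F: component {F, H}.
That's 3 components.

3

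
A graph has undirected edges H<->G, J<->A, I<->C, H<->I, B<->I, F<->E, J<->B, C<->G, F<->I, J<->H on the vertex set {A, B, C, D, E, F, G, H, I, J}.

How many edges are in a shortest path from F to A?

4

Distance 0: F.
Distance 1: E, I.
Distance 2: B, C, H.
Distance 3: G, J.
Distance 4: A — contains A.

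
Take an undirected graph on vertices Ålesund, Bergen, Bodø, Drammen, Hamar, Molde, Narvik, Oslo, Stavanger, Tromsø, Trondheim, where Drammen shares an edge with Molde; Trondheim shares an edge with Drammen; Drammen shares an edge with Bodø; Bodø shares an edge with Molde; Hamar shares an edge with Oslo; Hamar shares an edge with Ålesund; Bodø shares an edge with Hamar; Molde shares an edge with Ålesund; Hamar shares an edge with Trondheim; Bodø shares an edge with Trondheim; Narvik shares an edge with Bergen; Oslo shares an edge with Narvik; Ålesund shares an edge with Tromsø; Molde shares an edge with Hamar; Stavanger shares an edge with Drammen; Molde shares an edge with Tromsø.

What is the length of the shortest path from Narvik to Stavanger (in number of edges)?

Distance 0: Narvik.
Distance 1: Bergen, Oslo.
Distance 2: Hamar.
Distance 3: Ålesund, Bodø, Molde, Trondheim.
Distance 4: Drammen, Tromsø.
Distance 5: Stavanger — contains Stavanger.

5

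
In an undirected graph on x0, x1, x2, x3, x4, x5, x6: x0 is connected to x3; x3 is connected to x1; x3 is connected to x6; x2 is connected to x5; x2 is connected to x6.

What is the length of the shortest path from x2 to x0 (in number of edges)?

3

Distance 0: x2.
Distance 1: x5, x6.
Distance 2: x3.
Distance 3: x0, x1 — contains x0.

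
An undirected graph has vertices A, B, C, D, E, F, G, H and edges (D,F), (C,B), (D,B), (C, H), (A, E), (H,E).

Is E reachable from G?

G has no edges, so nothing is reachable from it.

No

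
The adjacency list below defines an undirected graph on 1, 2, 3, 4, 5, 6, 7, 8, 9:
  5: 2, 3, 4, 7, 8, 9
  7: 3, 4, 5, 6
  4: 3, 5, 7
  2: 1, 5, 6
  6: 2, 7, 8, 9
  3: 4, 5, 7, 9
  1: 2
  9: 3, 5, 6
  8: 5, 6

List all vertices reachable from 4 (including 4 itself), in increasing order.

1, 2, 3, 4, 5, 6, 7, 8, 9

Start at 4.
Its neighbours: 3, 5, 7.
Then their neighbours: 2, 6, 8, 9.
Then next layer: 1.
Every vertex is now reached.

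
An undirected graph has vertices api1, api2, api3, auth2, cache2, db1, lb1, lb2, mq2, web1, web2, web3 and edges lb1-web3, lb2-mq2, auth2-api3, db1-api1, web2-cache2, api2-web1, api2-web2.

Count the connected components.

From api1: component {api1, db1}.
From api2: component {api2, cache2, web1, web2}.
From api3: component {api3, auth2}.
From lb1: component {lb1, web3}.
From lb2: component {lb2, mq2}.
That's 5 components.

5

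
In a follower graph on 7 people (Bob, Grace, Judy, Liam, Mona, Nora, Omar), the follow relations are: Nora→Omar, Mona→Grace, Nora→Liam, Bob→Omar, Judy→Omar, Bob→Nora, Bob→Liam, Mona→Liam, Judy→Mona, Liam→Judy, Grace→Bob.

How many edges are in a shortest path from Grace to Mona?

4

Distance 0: Grace.
Distance 1: Bob.
Distance 2: Liam, Nora, Omar.
Distance 3: Judy.
Distance 4: Mona — contains Mona.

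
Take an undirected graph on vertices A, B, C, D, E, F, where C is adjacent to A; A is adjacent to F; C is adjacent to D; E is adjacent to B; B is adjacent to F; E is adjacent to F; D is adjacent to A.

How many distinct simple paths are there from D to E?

D–A–F–B–E
D–A–F–E
D–C–A–F–B–E
D–C–A–F–E

4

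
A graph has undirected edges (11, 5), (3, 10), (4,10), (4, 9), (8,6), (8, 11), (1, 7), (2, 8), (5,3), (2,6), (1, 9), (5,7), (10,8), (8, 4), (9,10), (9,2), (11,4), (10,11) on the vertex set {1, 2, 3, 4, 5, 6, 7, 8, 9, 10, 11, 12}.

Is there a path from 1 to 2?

Yes

Explore from 1.
Distance 1: reach 7, 9.
Distance 2: reach 2, 4, 5, 10.
Found 2.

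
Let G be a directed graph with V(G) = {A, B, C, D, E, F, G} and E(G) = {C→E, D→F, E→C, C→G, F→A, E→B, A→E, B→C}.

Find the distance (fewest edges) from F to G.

Distance 0: F.
Distance 1: A.
Distance 2: E.
Distance 3: B, C.
Distance 4: G — contains G.

4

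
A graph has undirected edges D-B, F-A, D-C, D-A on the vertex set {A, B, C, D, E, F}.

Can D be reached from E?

E has no edges, so nothing is reachable from it.

No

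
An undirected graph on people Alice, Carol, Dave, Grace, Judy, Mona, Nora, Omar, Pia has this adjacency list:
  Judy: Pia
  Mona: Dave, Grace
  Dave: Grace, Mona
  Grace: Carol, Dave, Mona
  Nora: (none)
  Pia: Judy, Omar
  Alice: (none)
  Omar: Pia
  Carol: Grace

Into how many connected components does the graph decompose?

4

From Alice: component {Alice}.
From Carol: component {Carol, Dave, Grace, Mona}.
From Judy: component {Judy, Omar, Pia}.
From Nora: component {Nora}.
That's 4 components.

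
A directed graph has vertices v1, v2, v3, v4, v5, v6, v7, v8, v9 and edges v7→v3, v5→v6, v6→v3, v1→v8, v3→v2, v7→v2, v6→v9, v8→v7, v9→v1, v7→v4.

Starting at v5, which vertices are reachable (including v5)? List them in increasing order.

Start at v5.
Its neighbours: v6.
Then their neighbours: v3, v9.
Then next layer: v1, v2.
Then next layer: v8.
Then next layer: v7.
Then next layer: v4.
Every vertex is now reached.

v1, v2, v3, v4, v5, v6, v7, v8, v9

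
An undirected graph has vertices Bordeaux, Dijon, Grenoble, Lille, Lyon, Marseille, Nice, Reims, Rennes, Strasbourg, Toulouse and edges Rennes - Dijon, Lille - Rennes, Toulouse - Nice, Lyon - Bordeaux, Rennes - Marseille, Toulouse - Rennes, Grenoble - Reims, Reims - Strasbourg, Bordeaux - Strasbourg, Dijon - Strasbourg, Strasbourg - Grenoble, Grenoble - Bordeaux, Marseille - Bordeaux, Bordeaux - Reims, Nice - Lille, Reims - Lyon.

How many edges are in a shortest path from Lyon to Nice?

Distance 0: Lyon.
Distance 1: Bordeaux, Reims.
Distance 2: Grenoble, Marseille, Strasbourg.
Distance 3: Dijon, Rennes.
Distance 4: Lille, Toulouse.
Distance 5: Nice — contains Nice.

5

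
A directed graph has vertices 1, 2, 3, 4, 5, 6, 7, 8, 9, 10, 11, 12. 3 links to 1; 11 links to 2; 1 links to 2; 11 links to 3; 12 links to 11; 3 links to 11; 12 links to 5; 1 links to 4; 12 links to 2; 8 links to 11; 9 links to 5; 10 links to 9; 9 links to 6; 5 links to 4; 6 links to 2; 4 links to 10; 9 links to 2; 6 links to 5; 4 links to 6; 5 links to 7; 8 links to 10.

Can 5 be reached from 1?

Explore from 1.
Distance 1: reach 2, 4.
Distance 2: reach 6, 10.
Distance 3: reach 5, 9.
Found 5.

Yes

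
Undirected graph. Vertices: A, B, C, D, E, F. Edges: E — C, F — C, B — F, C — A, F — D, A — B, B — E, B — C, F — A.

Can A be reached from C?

Explore from C.
Distance 1: reach A, B, E, F.
Found A.

Yes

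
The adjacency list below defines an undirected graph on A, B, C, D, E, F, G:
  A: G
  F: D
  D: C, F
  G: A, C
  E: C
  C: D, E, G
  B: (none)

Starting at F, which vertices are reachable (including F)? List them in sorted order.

Start at F.
Its neighbours: D.
Then their neighbours: C.
Then next layer: E, G.
Then next layer: A.
Nothing further is reachable.

A, C, D, E, F, G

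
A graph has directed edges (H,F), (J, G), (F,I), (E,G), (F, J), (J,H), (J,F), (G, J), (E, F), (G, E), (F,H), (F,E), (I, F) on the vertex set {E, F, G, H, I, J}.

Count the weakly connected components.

1

From E: component {E, F, G, H, I, J}.
That's 1 component.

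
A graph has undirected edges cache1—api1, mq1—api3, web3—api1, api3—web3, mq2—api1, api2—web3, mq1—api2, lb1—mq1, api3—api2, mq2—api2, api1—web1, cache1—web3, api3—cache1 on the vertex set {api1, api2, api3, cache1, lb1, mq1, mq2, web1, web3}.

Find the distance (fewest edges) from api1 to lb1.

Distance 0: api1.
Distance 1: cache1, mq2, web1, web3.
Distance 2: api2, api3.
Distance 3: mq1.
Distance 4: lb1 — contains lb1.

4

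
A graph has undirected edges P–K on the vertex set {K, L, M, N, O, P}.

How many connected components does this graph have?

5

From K: component {K, P}.
From L: component {L}.
From M: component {M}.
From N: component {N}.
From O: component {O}.
That's 5 components.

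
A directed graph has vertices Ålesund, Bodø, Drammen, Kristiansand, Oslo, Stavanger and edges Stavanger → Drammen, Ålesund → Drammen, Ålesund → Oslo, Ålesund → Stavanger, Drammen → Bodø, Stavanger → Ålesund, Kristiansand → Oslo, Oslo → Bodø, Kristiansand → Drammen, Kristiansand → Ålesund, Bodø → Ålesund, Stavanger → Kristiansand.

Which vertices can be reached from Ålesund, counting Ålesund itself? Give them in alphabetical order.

Start at Ålesund.
Its neighbours: Drammen, Oslo, Stavanger.
Then their neighbours: Bodø, Kristiansand.
Every vertex is now reached.

Ålesund, Bodø, Drammen, Kristiansand, Oslo, Stavanger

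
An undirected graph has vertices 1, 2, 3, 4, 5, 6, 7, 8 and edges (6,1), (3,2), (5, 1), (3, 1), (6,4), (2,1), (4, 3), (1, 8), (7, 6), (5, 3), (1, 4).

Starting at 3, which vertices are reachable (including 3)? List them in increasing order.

Start at 3.
Its neighbours: 1, 2, 4, 5.
Then their neighbours: 6, 8.
Then next layer: 7.
Every vertex is now reached.

1, 2, 3, 4, 5, 6, 7, 8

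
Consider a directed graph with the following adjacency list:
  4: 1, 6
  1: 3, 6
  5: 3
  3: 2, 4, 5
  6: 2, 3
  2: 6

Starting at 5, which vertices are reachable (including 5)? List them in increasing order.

1, 2, 3, 4, 5, 6

Start at 5.
Its neighbours: 3.
Then their neighbours: 2, 4.
Then next layer: 1, 6.
Every vertex is now reached.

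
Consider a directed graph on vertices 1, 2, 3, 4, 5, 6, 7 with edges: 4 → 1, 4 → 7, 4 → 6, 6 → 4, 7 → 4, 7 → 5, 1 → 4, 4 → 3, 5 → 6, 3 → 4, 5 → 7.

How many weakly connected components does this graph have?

From 1: component {1, 3, 4, 5, 6, 7}.
From 2: component {2}.
That's 2 components.

2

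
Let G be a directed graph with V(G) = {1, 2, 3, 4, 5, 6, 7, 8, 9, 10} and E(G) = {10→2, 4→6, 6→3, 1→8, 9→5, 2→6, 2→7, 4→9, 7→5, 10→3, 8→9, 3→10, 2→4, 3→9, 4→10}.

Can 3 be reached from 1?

No

Explore from 1.
Distance 1: reach 8.
Distance 2: reach 9.
Distance 3: reach 5.
The search from 1 is exhausted; no directed path reaches 3.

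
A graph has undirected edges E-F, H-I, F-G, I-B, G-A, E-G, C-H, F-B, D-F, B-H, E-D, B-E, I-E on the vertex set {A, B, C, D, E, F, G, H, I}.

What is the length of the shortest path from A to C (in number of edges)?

5

Distance 0: A.
Distance 1: G.
Distance 2: E, F.
Distance 3: B, D, I.
Distance 4: H.
Distance 5: C — contains C.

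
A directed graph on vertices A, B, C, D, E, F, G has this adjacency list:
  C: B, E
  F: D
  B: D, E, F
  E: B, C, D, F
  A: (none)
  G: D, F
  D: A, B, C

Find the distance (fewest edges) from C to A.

Distance 0: C.
Distance 1: B, E.
Distance 2: D, F.
Distance 3: A — contains A.

3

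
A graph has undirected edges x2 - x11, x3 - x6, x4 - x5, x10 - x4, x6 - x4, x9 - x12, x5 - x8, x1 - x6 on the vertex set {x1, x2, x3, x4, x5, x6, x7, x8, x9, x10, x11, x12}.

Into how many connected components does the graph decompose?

From x1: component {x1, x3, x4, x5, x6, x8, x10}.
From x2: component {x2, x11}.
From x7: component {x7}.
From x9: component {x9, x12}.
That's 4 components.

4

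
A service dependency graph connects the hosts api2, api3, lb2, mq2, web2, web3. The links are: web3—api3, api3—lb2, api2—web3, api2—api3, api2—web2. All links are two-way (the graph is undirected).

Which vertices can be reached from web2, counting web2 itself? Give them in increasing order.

Start at web2.
Its neighbours: api2.
Then their neighbours: api3, web3.
Then next layer: lb2.
Nothing further is reachable.

api2, api3, lb2, web2, web3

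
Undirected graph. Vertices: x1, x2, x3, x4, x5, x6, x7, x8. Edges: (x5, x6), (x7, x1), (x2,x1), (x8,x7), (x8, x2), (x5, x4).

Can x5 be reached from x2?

No

Explore from x2.
Distance 1: reach x1, x8.
Distance 2: reach x7.
The search is exhausted without reaching x5; it lies in a different component.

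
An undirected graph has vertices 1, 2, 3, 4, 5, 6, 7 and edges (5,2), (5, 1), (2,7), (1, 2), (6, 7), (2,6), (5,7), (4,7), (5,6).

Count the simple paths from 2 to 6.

7

2–1–5–6
2–1–5–7–6
2–5–6
2–5–7–6
2–6
2–7–5–6
2–7–6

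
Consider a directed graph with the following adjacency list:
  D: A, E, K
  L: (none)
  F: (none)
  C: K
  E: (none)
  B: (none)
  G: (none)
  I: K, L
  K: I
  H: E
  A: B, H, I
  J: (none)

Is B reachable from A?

Yes

Explore from A.
Distance 1: reach B, H, I.
Found B.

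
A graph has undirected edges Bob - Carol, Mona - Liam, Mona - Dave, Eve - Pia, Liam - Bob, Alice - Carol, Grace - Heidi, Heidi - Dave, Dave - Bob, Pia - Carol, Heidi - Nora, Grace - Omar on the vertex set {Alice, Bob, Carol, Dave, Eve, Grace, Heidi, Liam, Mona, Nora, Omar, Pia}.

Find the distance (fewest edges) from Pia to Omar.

Distance 0: Pia.
Distance 1: Carol, Eve.
Distance 2: Alice, Bob.
Distance 3: Dave, Liam.
Distance 4: Heidi, Mona.
Distance 5: Grace, Nora.
Distance 6: Omar — contains Omar.

6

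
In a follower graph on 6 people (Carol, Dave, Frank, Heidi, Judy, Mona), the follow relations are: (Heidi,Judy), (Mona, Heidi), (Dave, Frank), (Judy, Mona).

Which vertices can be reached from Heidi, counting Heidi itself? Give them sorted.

Heidi, Judy, Mona

Start at Heidi.
Its neighbours: Judy.
Then their neighbours: Mona.
Nothing further is reachable.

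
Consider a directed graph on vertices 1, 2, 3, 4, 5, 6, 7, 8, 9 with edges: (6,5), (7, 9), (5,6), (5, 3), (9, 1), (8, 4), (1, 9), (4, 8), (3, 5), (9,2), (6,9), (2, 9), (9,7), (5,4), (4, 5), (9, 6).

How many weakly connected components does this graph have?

From 1: component {1, 2, 3, 4, 5, 6, 7, 8, 9}.
That's 1 component.

1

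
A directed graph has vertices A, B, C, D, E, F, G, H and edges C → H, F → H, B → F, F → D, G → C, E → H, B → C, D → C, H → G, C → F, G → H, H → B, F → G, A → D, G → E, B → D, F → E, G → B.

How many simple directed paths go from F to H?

F→D→C→H
F→E→H
F→G→B→C→H
F→G→B→D→C→H
F→G→C→H
F→G→E→H
F→G→H
F→H

8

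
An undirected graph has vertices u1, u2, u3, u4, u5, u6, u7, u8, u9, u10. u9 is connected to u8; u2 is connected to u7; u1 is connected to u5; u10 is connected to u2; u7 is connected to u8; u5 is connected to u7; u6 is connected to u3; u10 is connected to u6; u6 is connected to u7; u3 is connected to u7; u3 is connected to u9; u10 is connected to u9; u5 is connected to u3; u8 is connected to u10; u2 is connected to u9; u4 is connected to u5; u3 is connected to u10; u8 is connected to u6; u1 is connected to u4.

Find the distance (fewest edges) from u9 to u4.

3

Distance 0: u9.
Distance 1: u2, u3, u8, u10.
Distance 2: u5, u6, u7.
Distance 3: u1, u4 — contains u4.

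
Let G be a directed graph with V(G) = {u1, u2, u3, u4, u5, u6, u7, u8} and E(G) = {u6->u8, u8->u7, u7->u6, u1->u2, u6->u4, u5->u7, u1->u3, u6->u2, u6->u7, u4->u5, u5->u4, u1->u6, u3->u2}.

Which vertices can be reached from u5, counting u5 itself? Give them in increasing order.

u2, u4, u5, u6, u7, u8

Start at u5.
Its neighbours: u4, u7.
Then their neighbours: u6.
Then next layer: u2, u8.
Nothing further is reachable.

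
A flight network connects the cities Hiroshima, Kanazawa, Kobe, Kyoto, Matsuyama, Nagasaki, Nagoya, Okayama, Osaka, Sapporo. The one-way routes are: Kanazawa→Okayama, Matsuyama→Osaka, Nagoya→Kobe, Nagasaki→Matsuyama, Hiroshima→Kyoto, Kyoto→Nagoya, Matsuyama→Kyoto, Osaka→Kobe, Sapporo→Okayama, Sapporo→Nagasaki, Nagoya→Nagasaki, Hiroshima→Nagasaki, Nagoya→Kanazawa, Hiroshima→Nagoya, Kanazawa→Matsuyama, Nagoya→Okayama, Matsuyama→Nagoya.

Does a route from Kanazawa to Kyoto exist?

Explore from Kanazawa.
Distance 1: reach Matsuyama, Okayama.
Distance 2: reach Kyoto, Nagoya, Osaka.
Found Kyoto.

Yes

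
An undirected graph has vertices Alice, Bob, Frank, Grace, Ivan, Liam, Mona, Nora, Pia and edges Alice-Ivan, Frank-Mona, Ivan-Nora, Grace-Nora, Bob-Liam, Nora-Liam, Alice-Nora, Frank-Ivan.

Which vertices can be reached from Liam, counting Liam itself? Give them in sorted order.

Start at Liam.
Its neighbours: Bob, Nora.
Then their neighbours: Alice, Grace, Ivan.
Then next layer: Frank.
Then next layer: Mona.
Nothing further is reachable.

Alice, Bob, Frank, Grace, Ivan, Liam, Mona, Nora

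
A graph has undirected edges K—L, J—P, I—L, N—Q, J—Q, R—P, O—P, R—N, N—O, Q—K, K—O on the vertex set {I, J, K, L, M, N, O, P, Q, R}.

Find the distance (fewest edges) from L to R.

Distance 0: L.
Distance 1: I, K.
Distance 2: O, Q.
Distance 3: J, N, P.
Distance 4: R — contains R.

4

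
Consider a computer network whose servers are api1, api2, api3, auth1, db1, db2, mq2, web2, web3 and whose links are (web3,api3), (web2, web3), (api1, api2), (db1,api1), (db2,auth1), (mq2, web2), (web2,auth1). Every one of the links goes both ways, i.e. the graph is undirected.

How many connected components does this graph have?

2

From api1: component {api1, api2, db1}.
From api3: component {api3, auth1, db2, mq2, web2, web3}.
That's 2 components.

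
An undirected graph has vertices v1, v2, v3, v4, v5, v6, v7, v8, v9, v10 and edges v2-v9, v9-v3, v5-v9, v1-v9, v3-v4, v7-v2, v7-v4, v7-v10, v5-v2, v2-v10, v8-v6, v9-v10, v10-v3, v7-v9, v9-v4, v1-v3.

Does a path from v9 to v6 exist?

Explore from v9.
Distance 1: reach v1, v2, v3, v4, v5, v7, v10.
The search is exhausted without reaching v6; it lies in a different component.

No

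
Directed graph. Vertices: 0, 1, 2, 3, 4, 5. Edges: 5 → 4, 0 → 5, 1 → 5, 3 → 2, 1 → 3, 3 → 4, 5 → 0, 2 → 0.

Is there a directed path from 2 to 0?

Yes

Explore from 2.
Distance 1: reach 0.
Found 0.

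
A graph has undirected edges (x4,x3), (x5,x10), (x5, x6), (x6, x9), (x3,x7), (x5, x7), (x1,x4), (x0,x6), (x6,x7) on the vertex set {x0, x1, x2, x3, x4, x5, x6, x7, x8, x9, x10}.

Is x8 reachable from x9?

No

Explore from x9.
Distance 1: reach x6.
Distance 2: reach x0, x5, x7.
Distance 3: reach x3, x10.
Distance 4: reach x4.
Distance 5: reach x1.
The search is exhausted without reaching x8; it lies in a different component.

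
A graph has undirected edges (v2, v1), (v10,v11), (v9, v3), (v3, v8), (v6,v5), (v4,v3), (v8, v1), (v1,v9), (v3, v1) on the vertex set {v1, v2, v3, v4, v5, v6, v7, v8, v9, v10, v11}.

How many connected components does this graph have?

4

From v1: component {v1, v2, v3, v4, v8, v9}.
From v5: component {v5, v6}.
From v7: component {v7}.
From v10: component {v10, v11}.
That's 4 components.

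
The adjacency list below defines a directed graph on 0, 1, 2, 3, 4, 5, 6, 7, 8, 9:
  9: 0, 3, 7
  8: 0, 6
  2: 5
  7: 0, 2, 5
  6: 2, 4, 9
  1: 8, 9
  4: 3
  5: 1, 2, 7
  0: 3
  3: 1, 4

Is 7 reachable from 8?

Explore from 8.
Distance 1: reach 0, 6.
Distance 2: reach 2, 3, 4, 9.
Distance 3: reach 1, 5, 7.
Found 7.

Yes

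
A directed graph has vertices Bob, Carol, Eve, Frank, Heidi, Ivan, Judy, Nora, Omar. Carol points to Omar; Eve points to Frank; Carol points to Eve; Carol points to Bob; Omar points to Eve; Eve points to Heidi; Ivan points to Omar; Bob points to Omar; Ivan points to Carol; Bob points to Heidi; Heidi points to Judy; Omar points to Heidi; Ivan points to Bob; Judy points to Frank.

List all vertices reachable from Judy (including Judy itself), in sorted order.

Frank, Judy

Start at Judy.
Its neighbours: Frank.
Nothing further is reachable.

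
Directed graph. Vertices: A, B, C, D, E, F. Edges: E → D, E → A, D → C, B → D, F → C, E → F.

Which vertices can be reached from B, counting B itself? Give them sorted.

Start at B.
Its neighbours: D.
Then their neighbours: C.
Nothing further is reachable.

B, C, D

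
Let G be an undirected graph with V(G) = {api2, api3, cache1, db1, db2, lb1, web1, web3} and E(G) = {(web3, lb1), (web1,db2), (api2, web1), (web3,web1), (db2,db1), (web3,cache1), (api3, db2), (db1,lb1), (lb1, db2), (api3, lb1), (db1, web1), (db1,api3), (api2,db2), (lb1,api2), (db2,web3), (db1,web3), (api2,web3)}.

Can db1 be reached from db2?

Yes

Explore from db2.
Distance 1: reach api2, api3, db1, lb1, web1, web3.
Found db1.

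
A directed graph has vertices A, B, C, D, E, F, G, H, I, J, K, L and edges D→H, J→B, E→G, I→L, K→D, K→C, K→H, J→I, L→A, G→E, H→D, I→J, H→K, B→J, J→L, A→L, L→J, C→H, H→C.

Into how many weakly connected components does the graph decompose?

From A: component {A, B, I, J, L}.
From C: component {C, D, H, K}.
From E: component {E, G}.
From F: component {F}.
That's 4 components.

4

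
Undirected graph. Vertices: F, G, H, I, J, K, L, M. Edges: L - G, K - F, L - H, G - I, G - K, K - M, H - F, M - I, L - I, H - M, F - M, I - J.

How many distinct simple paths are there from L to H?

15

L–G–I–M–F–H
L–G–I–M–H
L–G–I–M–K–F–H
L–G–K–F–H
L–G–K–F–M–H
L–G–K–M–F–H
L–G–K–M–H
L–H
L–I–G–K–F–H
L–I–G–K–F–M–H
L–I–G–K–M–F–H
L–I–G–K–M–H
L–I–M–F–H
L–I–M–H
L–I–M–K–F–H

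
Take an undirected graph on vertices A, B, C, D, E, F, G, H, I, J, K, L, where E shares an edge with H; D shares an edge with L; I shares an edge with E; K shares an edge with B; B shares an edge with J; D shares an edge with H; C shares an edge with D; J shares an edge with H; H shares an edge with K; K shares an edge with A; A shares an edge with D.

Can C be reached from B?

Yes

Explore from B.
Distance 1: reach J, K.
Distance 2: reach A, H.
Distance 3: reach D, E.
Distance 4: reach C, I, L.
Found C.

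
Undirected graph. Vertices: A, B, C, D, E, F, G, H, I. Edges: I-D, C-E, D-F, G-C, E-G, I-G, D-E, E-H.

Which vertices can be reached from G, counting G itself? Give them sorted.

C, D, E, F, G, H, I

Start at G.
Its neighbours: C, E, I.
Then their neighbours: D, H.
Then next layer: F.
Nothing further is reachable.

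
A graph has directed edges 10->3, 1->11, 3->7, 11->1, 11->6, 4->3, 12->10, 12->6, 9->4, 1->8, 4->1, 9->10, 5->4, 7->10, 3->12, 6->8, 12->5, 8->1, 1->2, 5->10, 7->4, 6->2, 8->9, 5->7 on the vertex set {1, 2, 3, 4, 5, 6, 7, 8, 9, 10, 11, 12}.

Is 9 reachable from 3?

Explore from 3.
Distance 1: reach 7, 12.
Distance 2: reach 4, 5, 6, 10.
Distance 3: reach 1, 2, 8.
Distance 4: reach 9, 11.
Found 9.

Yes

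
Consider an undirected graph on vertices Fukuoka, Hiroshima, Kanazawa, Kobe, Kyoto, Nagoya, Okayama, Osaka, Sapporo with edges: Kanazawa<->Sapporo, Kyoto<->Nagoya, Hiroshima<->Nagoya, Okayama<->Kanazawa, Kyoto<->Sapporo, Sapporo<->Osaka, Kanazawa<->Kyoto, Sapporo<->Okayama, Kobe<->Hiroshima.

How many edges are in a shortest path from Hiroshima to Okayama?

4

Distance 0: Hiroshima.
Distance 1: Kobe, Nagoya.
Distance 2: Kyoto.
Distance 3: Kanazawa, Sapporo.
Distance 4: Okayama, Osaka — contains Okayama.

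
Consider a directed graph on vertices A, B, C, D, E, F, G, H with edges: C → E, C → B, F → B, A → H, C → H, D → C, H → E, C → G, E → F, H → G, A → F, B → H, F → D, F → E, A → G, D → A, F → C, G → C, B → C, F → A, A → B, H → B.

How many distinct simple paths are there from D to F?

14

D→A→B→C→E→F
D→A→B→C→H→E→F
D→A→B→H→E→F
D→A→B→H→G→C→E→F
D→A→F
D→A→G→C→B→H→E→F
D→A→G→C→E→F
D→A→G→C→H→E→F
D→A→H→B→C→E→F
D→A→H→E→F
D→A→H→G→C→E→F
D→C→B→H→E→F
D→C→E→F
D→C→H→E→F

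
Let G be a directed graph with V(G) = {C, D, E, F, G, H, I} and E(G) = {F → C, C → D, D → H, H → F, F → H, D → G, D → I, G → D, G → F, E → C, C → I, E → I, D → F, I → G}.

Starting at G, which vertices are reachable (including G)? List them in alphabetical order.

Start at G.
Its neighbours: D, F.
Then their neighbours: C, H, I.
Nothing further is reachable.

C, D, F, G, H, I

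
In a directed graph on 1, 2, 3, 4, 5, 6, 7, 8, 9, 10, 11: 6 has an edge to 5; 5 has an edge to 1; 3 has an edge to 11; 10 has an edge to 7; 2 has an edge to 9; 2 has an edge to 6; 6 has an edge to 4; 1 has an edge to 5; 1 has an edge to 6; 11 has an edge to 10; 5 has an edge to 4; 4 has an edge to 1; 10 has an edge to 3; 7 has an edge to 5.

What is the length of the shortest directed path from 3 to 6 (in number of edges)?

Distance 0: 3.
Distance 1: 11.
Distance 2: 10.
Distance 3: 7.
Distance 4: 5.
Distance 5: 1, 4.
Distance 6: 6 — contains 6.

6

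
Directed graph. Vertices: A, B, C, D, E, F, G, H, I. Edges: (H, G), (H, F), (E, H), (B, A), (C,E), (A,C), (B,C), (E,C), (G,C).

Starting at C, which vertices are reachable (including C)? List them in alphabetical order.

C, E, F, G, H

Start at C.
Its neighbours: E.
Then their neighbours: H.
Then next layer: F, G.
Nothing further is reachable.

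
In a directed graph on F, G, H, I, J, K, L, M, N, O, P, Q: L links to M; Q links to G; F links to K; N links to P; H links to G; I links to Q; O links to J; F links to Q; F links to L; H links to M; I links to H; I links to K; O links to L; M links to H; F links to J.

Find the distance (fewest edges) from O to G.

Distance 0: O.
Distance 1: J, L.
Distance 2: M.
Distance 3: H.
Distance 4: G — contains G.

4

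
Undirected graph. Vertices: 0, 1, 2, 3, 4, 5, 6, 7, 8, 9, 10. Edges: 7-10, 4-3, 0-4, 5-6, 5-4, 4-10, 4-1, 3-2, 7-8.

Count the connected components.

From 0: component {0, 1, 2, 3, 4, 5, 6, 7, 8, 10}.
From 9: component {9}.
That's 2 components.

2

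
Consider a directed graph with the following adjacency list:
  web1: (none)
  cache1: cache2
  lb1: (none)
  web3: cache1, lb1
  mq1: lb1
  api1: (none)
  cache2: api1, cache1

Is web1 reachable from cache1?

Explore from cache1.
Distance 1: reach cache2.
Distance 2: reach api1.
The search from cache1 is exhausted; no directed path reaches web1.

No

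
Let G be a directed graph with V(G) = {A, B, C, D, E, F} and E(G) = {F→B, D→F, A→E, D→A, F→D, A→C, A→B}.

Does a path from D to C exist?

Explore from D.
Distance 1: reach A, F.
Distance 2: reach B, C, E.
Found C.

Yes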